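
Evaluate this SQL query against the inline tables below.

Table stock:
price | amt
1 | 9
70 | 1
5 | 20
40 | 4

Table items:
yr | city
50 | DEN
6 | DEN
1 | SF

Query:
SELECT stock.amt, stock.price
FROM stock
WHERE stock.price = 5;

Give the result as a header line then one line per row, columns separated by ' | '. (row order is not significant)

After WHERE (1 rows):
stock.price | stock.amt
5 | 20
After SELECT (1 rows):
stock.amt | stock.price
20 | 5

== RESULT ==
stock.amt | stock.price
20 | 5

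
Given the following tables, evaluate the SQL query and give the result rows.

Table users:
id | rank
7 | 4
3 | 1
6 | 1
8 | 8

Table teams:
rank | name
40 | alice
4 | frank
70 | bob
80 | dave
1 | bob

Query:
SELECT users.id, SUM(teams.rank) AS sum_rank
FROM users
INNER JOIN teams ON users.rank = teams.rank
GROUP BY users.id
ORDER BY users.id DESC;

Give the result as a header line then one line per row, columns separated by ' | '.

== RESULT ==
users.id | sum_rank
7 | 4
6 | 1
3 | 1

Derivation:
After JOIN teams (3 rows):
users.id | users.rank | teams.rank | teams.name
7 | 4 | 4 | frank
3 | 1 | 1 | bob
6 | 1 | 1 | bob
After GROUP BY (3 rows):
users.id | sum_rank
7 | 4
3 | 1
6 | 1
After ORDER BY (3 rows):
users.id | sum_rank
7 | 4
6 | 1
3 | 1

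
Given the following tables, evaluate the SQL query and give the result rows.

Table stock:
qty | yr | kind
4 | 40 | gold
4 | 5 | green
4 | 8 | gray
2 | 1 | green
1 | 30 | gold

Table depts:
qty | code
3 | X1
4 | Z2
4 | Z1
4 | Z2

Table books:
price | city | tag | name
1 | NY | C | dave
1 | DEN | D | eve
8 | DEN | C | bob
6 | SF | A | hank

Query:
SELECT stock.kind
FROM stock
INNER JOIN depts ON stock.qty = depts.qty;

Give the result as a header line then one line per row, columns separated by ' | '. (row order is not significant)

== RESULT ==
stock.kind
gold
gold
gold
green
green
green
gray
gray
gray

Derivation:
After JOIN depts (9 rows):
stock.qty | stock.yr | stock.kind | depts.qty | depts.code
4 | 40 | gold | 4 | Z2
4 | 40 | gold | 4 | Z1
4 | 40 | gold | 4 | Z2
4 | 5 | green | 4 | Z2
4 | 5 | green | 4 | Z1
4 | 5 | green | 4 | Z2
4 | 8 | gray | 4 | Z2
4 | 8 | gray | 4 | Z1
4 | 8 | gray | 4 | Z2
After SELECT (9 rows):
stock.kind
gold
gold
gold
green
green
green
gray
gray
gray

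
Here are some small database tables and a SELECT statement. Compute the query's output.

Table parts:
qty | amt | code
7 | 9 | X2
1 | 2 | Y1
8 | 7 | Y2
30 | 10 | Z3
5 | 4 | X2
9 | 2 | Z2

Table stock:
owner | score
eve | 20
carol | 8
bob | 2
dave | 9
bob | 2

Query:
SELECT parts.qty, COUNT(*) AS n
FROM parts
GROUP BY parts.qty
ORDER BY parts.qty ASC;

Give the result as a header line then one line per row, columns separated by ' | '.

== RESULT ==
parts.qty | n
1 | 1
5 | 1
7 | 1
8 | 1
9 | 1
30 | 1

Derivation:
After GROUP BY (6 rows):
parts.qty | n
7 | 1
1 | 1
8 | 1
30 | 1
5 | 1
9 | 1
After ORDER BY (6 rows):
parts.qty | n
1 | 1
5 | 1
7 | 1
8 | 1
9 | 1
30 | 1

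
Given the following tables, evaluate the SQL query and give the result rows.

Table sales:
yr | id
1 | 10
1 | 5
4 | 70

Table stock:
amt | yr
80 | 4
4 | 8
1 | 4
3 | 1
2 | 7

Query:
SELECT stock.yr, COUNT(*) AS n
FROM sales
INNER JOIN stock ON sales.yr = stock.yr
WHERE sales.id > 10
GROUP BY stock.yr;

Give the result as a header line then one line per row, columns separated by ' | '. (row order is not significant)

== RESULT ==
stock.yr | n
4 | 2

Derivation:
After JOIN stock (4 rows):
sales.yr | sales.id | stock.amt | stock.yr
1 | 10 | 3 | 1
1 | 5 | 3 | 1
4 | 70 | 80 | 4
4 | 70 | 1 | 4
After WHERE (2 rows):
sales.yr | sales.id | stock.amt | stock.yr
4 | 70 | 80 | 4
4 | 70 | 1 | 4
After GROUP BY (1 rows):
stock.yr | n
4 | 2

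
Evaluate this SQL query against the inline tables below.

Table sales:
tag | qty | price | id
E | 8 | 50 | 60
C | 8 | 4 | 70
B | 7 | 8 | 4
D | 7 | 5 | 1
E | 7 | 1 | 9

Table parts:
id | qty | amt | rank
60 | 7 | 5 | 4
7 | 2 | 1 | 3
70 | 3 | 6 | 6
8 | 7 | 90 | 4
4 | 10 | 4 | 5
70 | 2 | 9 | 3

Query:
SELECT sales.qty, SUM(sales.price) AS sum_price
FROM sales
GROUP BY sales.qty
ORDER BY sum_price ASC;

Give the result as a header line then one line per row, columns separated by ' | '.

After GROUP BY (2 rows):
sales.qty | sum_price
8 | 54
7 | 14
After ORDER BY (2 rows):
sales.qty | sum_price
7 | 14
8 | 54

== RESULT ==
sales.qty | sum_price
7 | 14
8 | 54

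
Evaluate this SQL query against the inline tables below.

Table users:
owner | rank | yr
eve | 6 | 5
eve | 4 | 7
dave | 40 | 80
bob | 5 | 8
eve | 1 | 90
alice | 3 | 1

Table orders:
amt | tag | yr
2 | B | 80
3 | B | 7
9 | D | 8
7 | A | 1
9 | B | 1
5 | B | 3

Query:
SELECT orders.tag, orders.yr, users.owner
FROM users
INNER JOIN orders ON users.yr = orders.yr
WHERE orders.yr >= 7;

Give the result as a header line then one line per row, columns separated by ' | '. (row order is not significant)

After JOIN orders (5 rows):
users.owner | users.rank | users.yr | orders.amt | orders.tag | orders.yr
eve | 4 | 7 | 3 | B | 7
dave | 40 | 80 | 2 | B | 80
bob | 5 | 8 | 9 | D | 8
alice | 3 | 1 | 7 | A | 1
alice | 3 | 1 | 9 | B | 1
After WHERE (3 rows):
users.owner | users.rank | users.yr | orders.amt | orders.tag | orders.yr
eve | 4 | 7 | 3 | B | 7
dave | 40 | 80 | 2 | B | 80
bob | 5 | 8 | 9 | D | 8
After SELECT (3 rows):
orders.tag | orders.yr | users.owner
B | 7 | eve
B | 80 | dave
D | 8 | bob

== RESULT ==
orders.tag | orders.yr | users.owner
B | 7 | eve
B | 80 | dave
D | 8 | bob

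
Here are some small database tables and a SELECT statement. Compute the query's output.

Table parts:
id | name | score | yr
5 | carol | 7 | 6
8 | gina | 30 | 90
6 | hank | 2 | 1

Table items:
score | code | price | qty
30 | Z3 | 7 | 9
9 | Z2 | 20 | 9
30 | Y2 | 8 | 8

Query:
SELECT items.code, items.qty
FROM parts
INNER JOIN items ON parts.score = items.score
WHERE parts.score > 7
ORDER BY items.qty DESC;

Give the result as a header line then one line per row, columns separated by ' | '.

After JOIN items (2 rows):
parts.id | parts.name | parts.score | parts.yr | items.score | items.code | items.price | items.qty
8 | gina | 30 | 90 | 30 | Z3 | 7 | 9
8 | gina | 30 | 90 | 30 | Y2 | 8 | 8
After WHERE (2 rows):
parts.id | parts.name | parts.score | parts.yr | items.score | items.code | items.price | items.qty
8 | gina | 30 | 90 | 30 | Z3 | 7 | 9
8 | gina | 30 | 90 | 30 | Y2 | 8 | 8
After SELECT (2 rows):
items.code | items.qty
Z3 | 9
Y2 | 8
After ORDER BY (2 rows):
items.code | items.qty
Z3 | 9
Y2 | 8

== RESULT ==
items.code | items.qty
Z3 | 9
Y2 | 8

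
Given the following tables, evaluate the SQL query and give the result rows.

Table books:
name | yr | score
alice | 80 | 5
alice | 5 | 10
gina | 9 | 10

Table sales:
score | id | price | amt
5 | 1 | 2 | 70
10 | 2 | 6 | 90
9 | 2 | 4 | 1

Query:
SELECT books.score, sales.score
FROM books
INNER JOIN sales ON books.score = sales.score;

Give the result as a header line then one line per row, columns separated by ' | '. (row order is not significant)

After JOIN sales (3 rows):
books.name | books.yr | books.score | sales.score | sales.id | sales.price | sales.amt
alice | 80 | 5 | 5 | 1 | 2 | 70
alice | 5 | 10 | 10 | 2 | 6 | 90
gina | 9 | 10 | 10 | 2 | 6 | 90
After SELECT (3 rows):
books.score | sales.score
5 | 5
10 | 10
10 | 10

== RESULT ==
books.score | sales.score
5 | 5
10 | 10
10 | 10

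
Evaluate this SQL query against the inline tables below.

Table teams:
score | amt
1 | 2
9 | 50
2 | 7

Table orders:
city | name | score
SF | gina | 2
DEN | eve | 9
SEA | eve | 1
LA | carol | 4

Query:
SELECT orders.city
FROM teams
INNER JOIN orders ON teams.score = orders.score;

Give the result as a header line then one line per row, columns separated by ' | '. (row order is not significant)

== RESULT ==
orders.city
SEA
DEN
SF

Derivation:
After JOIN orders (3 rows):
teams.score | teams.amt | orders.city | orders.name | orders.score
1 | 2 | SEA | eve | 1
9 | 50 | DEN | eve | 9
2 | 7 | SF | gina | 2
After SELECT (3 rows):
orders.city
SEA
DEN
SF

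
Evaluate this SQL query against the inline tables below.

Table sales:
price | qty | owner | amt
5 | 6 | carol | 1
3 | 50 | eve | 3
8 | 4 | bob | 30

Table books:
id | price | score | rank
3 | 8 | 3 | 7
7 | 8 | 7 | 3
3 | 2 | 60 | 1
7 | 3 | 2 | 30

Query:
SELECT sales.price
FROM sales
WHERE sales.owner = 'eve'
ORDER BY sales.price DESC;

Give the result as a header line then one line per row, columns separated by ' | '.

After WHERE (1 rows):
sales.price | sales.qty | sales.owner | sales.amt
3 | 50 | eve | 3
After SELECT (1 rows):
sales.price
3
After ORDER BY (1 rows):
sales.price
3

== RESULT ==
sales.price
3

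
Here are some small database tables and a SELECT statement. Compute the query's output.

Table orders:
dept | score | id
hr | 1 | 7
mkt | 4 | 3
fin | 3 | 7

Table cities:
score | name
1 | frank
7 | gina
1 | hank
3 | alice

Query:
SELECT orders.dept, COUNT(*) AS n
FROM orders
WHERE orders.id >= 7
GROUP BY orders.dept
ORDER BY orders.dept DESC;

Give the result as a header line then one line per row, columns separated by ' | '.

== RESULT ==
orders.dept | n
hr | 1
fin | 1

Derivation:
After WHERE (2 rows):
orders.dept | orders.score | orders.id
hr | 1 | 7
fin | 3 | 7
After GROUP BY (2 rows):
orders.dept | n
hr | 1
fin | 1
After ORDER BY (2 rows):
orders.dept | n
hr | 1
fin | 1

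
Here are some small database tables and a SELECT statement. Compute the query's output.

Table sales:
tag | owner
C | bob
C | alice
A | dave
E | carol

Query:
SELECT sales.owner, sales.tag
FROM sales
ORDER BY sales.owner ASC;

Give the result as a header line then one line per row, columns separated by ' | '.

== RESULT ==
sales.owner | sales.tag
alice | C
bob | C
carol | E
dave | A

Derivation:
After SELECT (4 rows):
sales.owner | sales.tag
bob | C
alice | C
dave | A
carol | E
After ORDER BY (4 rows):
sales.owner | sales.tag
alice | C
bob | C
carol | E
dave | A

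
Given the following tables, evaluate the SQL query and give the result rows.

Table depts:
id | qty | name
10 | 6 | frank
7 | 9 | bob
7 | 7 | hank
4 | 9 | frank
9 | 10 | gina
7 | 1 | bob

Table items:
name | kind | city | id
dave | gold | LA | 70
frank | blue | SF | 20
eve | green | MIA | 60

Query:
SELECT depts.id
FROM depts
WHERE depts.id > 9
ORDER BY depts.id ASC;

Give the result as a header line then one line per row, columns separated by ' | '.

== RESULT ==
depts.id
10

Derivation:
After WHERE (1 rows):
depts.id | depts.qty | depts.name
10 | 6 | frank
After SELECT (1 rows):
depts.id
10
After ORDER BY (1 rows):
depts.id
10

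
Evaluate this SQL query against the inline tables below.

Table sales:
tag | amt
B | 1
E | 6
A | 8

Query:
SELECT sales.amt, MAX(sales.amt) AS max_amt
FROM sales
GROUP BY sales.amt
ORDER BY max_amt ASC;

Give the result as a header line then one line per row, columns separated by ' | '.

After GROUP BY (3 rows):
sales.amt | max_amt
1 | 1
6 | 6
8 | 8
After ORDER BY (3 rows):
sales.amt | max_amt
1 | 1
6 | 6
8 | 8

== RESULT ==
sales.amt | max_amt
1 | 1
6 | 6
8 | 8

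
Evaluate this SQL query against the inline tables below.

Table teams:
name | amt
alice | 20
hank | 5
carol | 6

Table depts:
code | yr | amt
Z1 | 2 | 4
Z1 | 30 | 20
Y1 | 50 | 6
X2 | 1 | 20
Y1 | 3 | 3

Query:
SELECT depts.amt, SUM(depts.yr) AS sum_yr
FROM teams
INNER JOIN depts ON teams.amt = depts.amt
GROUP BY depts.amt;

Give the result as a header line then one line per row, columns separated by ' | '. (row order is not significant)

== RESULT ==
depts.amt | sum_yr
20 | 31
6 | 50

Derivation:
After JOIN depts (3 rows):
teams.name | teams.amt | depts.code | depts.yr | depts.amt
alice | 20 | Z1 | 30 | 20
alice | 20 | X2 | 1 | 20
carol | 6 | Y1 | 50 | 6
After GROUP BY (2 rows):
depts.amt | sum_yr
20 | 31
6 | 50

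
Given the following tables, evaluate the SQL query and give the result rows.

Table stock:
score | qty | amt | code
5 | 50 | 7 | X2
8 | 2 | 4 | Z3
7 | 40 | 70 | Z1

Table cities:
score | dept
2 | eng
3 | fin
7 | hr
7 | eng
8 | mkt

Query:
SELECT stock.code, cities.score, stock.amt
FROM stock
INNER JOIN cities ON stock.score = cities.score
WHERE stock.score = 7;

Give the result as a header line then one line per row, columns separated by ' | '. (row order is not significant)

== RESULT ==
stock.code | cities.score | stock.amt
Z1 | 7 | 70
Z1 | 7 | 70

Derivation:
After JOIN cities (3 rows):
stock.score | stock.qty | stock.amt | stock.code | cities.score | cities.dept
8 | 2 | 4 | Z3 | 8 | mkt
7 | 40 | 70 | Z1 | 7 | hr
7 | 40 | 70 | Z1 | 7 | eng
After WHERE (2 rows):
stock.score | stock.qty | stock.amt | stock.code | cities.score | cities.dept
7 | 40 | 70 | Z1 | 7 | hr
7 | 40 | 70 | Z1 | 7 | eng
After SELECT (2 rows):
stock.code | cities.score | stock.amt
Z1 | 7 | 70
Z1 | 7 | 70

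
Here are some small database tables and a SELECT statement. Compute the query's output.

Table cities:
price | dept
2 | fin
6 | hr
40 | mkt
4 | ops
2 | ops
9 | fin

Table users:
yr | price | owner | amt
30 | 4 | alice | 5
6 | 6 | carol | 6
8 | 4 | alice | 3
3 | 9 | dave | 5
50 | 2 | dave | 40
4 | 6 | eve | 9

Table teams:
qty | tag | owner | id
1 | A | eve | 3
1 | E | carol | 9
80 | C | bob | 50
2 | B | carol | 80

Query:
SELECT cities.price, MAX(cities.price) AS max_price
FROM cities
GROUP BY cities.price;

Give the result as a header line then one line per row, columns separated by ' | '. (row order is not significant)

After GROUP BY (5 rows):
cities.price | max_price
2 | 2
6 | 6
40 | 40
4 | 4
9 | 9

== RESULT ==
cities.price | max_price
2 | 2
6 | 6
40 | 40
4 | 4
9 | 9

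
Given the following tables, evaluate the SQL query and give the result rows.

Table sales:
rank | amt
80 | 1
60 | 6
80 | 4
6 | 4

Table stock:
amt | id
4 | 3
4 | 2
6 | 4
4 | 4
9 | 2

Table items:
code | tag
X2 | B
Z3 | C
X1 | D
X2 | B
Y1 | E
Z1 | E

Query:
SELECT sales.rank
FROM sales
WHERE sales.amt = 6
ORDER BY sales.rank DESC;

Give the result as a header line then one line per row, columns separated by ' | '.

After WHERE (1 rows):
sales.rank | sales.amt
60 | 6
After SELECT (1 rows):
sales.rank
60
After ORDER BY (1 rows):
sales.rank
60

== RESULT ==
sales.rank
60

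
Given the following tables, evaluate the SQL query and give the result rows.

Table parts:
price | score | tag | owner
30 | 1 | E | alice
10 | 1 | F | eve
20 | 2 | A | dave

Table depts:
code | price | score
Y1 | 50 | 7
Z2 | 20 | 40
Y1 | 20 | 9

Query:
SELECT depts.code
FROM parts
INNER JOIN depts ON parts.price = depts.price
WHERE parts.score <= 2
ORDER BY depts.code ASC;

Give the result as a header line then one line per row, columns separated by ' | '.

After JOIN depts (2 rows):
parts.price | parts.score | parts.tag | parts.owner | depts.code | depts.price | depts.score
20 | 2 | A | dave | Z2 | 20 | 40
20 | 2 | A | dave | Y1 | 20 | 9
After WHERE (2 rows):
parts.price | parts.score | parts.tag | parts.owner | depts.code | depts.price | depts.score
20 | 2 | A | dave | Z2 | 20 | 40
20 | 2 | A | dave | Y1 | 20 | 9
After SELECT (2 rows):
depts.code
Z2
Y1
After ORDER BY (2 rows):
depts.code
Y1
Z2

== RESULT ==
depts.code
Y1
Z2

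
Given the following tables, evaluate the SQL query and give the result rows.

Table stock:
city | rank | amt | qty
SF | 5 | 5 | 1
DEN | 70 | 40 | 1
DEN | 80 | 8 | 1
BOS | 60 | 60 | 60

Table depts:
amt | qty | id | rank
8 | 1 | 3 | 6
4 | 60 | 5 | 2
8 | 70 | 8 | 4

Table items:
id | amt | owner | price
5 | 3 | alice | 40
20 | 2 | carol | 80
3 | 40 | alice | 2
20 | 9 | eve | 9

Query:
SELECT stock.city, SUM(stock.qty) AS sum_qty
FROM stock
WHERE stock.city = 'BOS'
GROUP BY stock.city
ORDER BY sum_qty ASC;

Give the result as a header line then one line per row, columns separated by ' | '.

After WHERE (1 rows):
stock.city | stock.rank | stock.amt | stock.qty
BOS | 60 | 60 | 60
After GROUP BY (1 rows):
stock.city | sum_qty
BOS | 60
After ORDER BY (1 rows):
stock.city | sum_qty
BOS | 60

== RESULT ==
stock.city | sum_qty
BOS | 60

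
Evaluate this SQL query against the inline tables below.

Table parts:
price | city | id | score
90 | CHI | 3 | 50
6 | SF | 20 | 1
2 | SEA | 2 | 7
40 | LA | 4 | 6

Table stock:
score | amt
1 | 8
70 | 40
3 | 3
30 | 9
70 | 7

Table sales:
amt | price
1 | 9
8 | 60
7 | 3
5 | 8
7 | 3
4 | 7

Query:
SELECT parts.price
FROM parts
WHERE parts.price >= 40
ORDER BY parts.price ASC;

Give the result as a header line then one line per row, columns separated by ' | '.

== RESULT ==
parts.price
40
90

Derivation:
After WHERE (2 rows):
parts.price | parts.city | parts.id | parts.score
90 | CHI | 3 | 50
40 | LA | 4 | 6
After SELECT (2 rows):
parts.price
90
40
After ORDER BY (2 rows):
parts.price
40
90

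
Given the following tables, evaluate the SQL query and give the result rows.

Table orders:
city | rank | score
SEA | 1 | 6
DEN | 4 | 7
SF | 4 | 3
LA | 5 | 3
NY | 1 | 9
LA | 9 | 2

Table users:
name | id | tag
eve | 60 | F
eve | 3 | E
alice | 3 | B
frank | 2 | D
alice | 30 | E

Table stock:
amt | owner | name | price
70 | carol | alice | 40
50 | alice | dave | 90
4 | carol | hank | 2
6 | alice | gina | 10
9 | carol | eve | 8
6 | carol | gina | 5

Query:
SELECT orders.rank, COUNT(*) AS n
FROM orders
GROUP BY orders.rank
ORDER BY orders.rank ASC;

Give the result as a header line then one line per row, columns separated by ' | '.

== RESULT ==
orders.rank | n
1 | 2
4 | 2
5 | 1
9 | 1

Derivation:
After GROUP BY (4 rows):
orders.rank | n
1 | 2
4 | 2
5 | 1
9 | 1
After ORDER BY (4 rows):
orders.rank | n
1 | 2
4 | 2
5 | 1
9 | 1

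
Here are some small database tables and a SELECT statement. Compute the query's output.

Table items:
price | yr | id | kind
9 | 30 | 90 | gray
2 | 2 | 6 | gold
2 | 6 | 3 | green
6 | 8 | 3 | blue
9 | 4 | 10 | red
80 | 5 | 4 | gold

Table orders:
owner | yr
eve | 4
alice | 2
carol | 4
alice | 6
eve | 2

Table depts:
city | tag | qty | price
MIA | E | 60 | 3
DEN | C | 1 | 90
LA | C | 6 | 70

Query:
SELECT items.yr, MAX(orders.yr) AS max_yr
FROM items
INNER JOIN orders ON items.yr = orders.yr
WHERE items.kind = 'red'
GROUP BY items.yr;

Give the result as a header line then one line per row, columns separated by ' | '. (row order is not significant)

== RESULT ==
items.yr | max_yr
4 | 4

Derivation:
After JOIN orders (5 rows):
items.price | items.yr | items.id | items.kind | orders.owner | orders.yr
2 | 2 | 6 | gold | alice | 2
2 | 2 | 6 | gold | eve | 2
2 | 6 | 3 | green | alice | 6
9 | 4 | 10 | red | eve | 4
9 | 4 | 10 | red | carol | 4
After WHERE (2 rows):
items.price | items.yr | items.id | items.kind | orders.owner | orders.yr
9 | 4 | 10 | red | eve | 4
9 | 4 | 10 | red | carol | 4
After GROUP BY (1 rows):
items.yr | max_yr
4 | 4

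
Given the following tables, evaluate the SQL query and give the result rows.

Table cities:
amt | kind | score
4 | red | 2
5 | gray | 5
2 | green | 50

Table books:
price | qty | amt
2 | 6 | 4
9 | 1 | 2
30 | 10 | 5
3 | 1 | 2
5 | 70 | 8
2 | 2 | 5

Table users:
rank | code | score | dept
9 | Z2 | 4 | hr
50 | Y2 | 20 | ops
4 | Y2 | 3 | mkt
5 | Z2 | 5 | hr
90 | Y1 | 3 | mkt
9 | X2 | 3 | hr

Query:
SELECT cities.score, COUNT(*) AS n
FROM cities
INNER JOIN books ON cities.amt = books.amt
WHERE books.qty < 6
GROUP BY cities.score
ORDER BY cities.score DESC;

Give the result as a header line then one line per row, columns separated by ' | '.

After JOIN books (5 rows):
cities.amt | cities.kind | cities.score | books.price | books.qty | books.amt
4 | red | 2 | 2 | 6 | 4
5 | gray | 5 | 30 | 10 | 5
5 | gray | 5 | 2 | 2 | 5
2 | green | 50 | 9 | 1 | 2
2 | green | 50 | 3 | 1 | 2
After WHERE (3 rows):
cities.amt | cities.kind | cities.score | books.price | books.qty | books.amt
5 | gray | 5 | 2 | 2 | 5
2 | green | 50 | 9 | 1 | 2
2 | green | 50 | 3 | 1 | 2
After GROUP BY (2 rows):
cities.score | n
5 | 1
50 | 2
After ORDER BY (2 rows):
cities.score | n
50 | 2
5 | 1

== RESULT ==
cities.score | n
50 | 2
5 | 1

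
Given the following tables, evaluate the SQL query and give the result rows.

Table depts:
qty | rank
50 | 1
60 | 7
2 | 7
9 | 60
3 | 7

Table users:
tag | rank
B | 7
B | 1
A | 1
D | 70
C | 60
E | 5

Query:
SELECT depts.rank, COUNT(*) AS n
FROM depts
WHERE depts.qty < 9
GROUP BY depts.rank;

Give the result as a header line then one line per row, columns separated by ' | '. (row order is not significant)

== RESULT ==
depts.rank | n
7 | 2

Derivation:
After WHERE (2 rows):
depts.qty | depts.rank
2 | 7
3 | 7
After GROUP BY (1 rows):
depts.rank | n
7 | 2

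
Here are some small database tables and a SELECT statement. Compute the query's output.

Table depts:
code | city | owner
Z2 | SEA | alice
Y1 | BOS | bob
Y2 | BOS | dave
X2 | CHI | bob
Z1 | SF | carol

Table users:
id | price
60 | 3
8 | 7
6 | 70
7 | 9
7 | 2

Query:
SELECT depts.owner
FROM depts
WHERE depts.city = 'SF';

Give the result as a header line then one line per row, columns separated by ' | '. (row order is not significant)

== RESULT ==
depts.owner
carol

Derivation:
After WHERE (1 rows):
depts.code | depts.city | depts.owner
Z1 | SF | carol
After SELECT (1 rows):
depts.owner
carol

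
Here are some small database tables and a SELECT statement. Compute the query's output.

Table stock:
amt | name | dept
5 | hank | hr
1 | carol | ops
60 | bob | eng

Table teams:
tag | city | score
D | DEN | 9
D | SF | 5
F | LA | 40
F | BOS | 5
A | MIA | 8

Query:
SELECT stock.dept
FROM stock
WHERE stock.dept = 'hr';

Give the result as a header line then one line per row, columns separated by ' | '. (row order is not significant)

== RESULT ==
stock.dept
hr

Derivation:
After WHERE (1 rows):
stock.amt | stock.name | stock.dept
5 | hank | hr
After SELECT (1 rows):
stock.dept
hr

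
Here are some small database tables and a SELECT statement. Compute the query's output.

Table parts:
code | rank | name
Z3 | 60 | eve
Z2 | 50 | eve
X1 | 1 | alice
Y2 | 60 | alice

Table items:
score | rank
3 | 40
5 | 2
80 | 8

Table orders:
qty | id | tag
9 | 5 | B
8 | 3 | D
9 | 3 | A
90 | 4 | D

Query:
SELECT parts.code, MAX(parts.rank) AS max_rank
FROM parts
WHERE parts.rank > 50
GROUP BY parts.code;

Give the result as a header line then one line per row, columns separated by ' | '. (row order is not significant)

== RESULT ==
parts.code | max_rank
Z3 | 60
Y2 | 60

Derivation:
After WHERE (2 rows):
parts.code | parts.rank | parts.name
Z3 | 60 | eve
Y2 | 60 | alice
After GROUP BY (2 rows):
parts.code | max_rank
Z3 | 60
Y2 | 60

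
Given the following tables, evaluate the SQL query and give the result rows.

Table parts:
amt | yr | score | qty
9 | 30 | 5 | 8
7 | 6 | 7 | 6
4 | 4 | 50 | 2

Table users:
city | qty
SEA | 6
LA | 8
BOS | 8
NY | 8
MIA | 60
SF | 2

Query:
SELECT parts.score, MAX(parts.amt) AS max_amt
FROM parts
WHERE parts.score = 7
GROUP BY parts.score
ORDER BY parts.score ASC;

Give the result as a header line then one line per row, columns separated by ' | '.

== RESULT ==
parts.score | max_amt
7 | 7

Derivation:
After WHERE (1 rows):
parts.amt | parts.yr | parts.score | parts.qty
7 | 6 | 7 | 6
After GROUP BY (1 rows):
parts.score | max_amt
7 | 7
After ORDER BY (1 rows):
parts.score | max_amt
7 | 7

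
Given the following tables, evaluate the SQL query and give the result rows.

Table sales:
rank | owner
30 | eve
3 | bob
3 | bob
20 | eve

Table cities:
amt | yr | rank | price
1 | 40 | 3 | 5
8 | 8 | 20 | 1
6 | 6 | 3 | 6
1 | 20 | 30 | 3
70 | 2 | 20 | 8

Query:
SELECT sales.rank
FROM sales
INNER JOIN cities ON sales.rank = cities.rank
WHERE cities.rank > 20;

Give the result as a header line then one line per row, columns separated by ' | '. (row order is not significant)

== RESULT ==
sales.rank
30

Derivation:
After JOIN cities (7 rows):
sales.rank | sales.owner | cities.amt | cities.yr | cities.rank | cities.price
30 | eve | 1 | 20 | 30 | 3
3 | bob | 1 | 40 | 3 | 5
3 | bob | 6 | 6 | 3 | 6
3 | bob | 1 | 40 | 3 | 5
3 | bob | 6 | 6 | 3 | 6
20 | eve | 8 | 8 | 20 | 1
20 | eve | 70 | 2 | 20 | 8
After WHERE (1 rows):
sales.rank | sales.owner | cities.amt | cities.yr | cities.rank | cities.price
30 | eve | 1 | 20 | 30 | 3
After SELECT (1 rows):
sales.rank
30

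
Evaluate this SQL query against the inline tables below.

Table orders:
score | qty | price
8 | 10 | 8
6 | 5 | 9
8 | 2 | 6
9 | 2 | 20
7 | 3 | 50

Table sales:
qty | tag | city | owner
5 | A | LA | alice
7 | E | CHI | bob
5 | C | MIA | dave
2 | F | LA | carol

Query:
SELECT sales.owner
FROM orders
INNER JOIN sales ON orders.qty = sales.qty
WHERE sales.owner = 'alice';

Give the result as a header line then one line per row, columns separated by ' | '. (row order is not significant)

== RESULT ==
sales.owner
alice

Derivation:
After JOIN sales (4 rows):
orders.score | orders.qty | orders.price | sales.qty | sales.tag | sales.city | sales.owner
6 | 5 | 9 | 5 | A | LA | alice
6 | 5 | 9 | 5 | C | MIA | dave
8 | 2 | 6 | 2 | F | LA | carol
9 | 2 | 20 | 2 | F | LA | carol
After WHERE (1 rows):
orders.score | orders.qty | orders.price | sales.qty | sales.tag | sales.city | sales.owner
6 | 5 | 9 | 5 | A | LA | alice
After SELECT (1 rows):
sales.owner
alice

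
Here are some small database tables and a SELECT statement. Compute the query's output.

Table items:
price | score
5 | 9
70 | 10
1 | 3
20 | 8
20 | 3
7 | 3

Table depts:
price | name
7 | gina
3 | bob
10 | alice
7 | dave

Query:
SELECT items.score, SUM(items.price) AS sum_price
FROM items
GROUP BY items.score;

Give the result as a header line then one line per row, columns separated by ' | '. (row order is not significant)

After GROUP BY (4 rows):
items.score | sum_price
9 | 5
10 | 70
3 | 28
8 | 20

== RESULT ==
items.score | sum_price
9 | 5
10 | 70
3 | 28
8 | 20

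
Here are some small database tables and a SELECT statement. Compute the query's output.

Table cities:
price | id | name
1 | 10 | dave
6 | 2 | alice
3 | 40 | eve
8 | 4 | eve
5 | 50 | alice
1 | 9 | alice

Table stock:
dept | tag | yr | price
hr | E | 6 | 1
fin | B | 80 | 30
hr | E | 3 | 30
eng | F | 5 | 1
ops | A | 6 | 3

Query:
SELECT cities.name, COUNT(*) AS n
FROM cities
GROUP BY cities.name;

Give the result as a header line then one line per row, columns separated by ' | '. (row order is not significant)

== RESULT ==
cities.name | n
dave | 1
alice | 3
eve | 2

Derivation:
After GROUP BY (3 rows):
cities.name | n
dave | 1
alice | 3
eve | 2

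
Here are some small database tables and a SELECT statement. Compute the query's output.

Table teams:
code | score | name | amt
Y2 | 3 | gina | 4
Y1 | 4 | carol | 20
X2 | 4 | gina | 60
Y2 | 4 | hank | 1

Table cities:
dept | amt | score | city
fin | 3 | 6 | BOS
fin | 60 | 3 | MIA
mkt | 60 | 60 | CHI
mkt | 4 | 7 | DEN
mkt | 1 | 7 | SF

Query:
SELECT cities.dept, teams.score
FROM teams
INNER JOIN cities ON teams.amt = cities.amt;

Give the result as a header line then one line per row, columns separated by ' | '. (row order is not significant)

After JOIN cities (4 rows):
teams.code | teams.score | teams.name | teams.amt | cities.dept | cities.amt | cities.score | cities.city
Y2 | 3 | gina | 4 | mkt | 4 | 7 | DEN
X2 | 4 | gina | 60 | fin | 60 | 3 | MIA
X2 | 4 | gina | 60 | mkt | 60 | 60 | CHI
Y2 | 4 | hank | 1 | mkt | 1 | 7 | SF
After SELECT (4 rows):
cities.dept | teams.score
mkt | 3
fin | 4
mkt | 4
mkt | 4

== RESULT ==
cities.dept | teams.score
mkt | 3
fin | 4
mkt | 4
mkt | 4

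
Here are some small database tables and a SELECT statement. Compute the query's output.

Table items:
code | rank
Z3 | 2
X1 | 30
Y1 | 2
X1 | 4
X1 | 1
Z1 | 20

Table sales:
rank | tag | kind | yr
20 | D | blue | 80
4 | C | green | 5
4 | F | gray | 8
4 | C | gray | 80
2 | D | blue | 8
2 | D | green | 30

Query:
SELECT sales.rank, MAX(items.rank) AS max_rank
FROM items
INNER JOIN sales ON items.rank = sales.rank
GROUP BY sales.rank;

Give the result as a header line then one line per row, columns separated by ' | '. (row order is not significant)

After JOIN sales (8 rows):
items.code | items.rank | sales.rank | sales.tag | sales.kind | sales.yr
Z3 | 2 | 2 | D | blue | 8
Z3 | 2 | 2 | D | green | 30
Y1 | 2 | 2 | D | blue | 8
Y1 | 2 | 2 | D | green | 30
X1 | 4 | 4 | C | green | 5
X1 | 4 | 4 | F | gray | 8
X1 | 4 | 4 | C | gray | 80
Z1 | 20 | 20 | D | blue | 80
After GROUP BY (3 rows):
sales.rank | max_rank
2 | 2
4 | 4
20 | 20

== RESULT ==
sales.rank | max_rank
2 | 2
4 | 4
20 | 20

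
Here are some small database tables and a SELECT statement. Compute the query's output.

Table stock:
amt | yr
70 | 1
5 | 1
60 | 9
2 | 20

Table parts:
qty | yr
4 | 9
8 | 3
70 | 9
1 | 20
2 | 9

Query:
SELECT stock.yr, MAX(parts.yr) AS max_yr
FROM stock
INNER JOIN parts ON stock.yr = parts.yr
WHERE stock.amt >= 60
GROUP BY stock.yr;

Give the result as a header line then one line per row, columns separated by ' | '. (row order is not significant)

After JOIN parts (4 rows):
stock.amt | stock.yr | parts.qty | parts.yr
60 | 9 | 4 | 9
60 | 9 | 70 | 9
60 | 9 | 2 | 9
2 | 20 | 1 | 20
After WHERE (3 rows):
stock.amt | stock.yr | parts.qty | parts.yr
60 | 9 | 4 | 9
60 | 9 | 70 | 9
60 | 9 | 2 | 9
After GROUP BY (1 rows):
stock.yr | max_yr
9 | 9

== RESULT ==
stock.yr | max_yr
9 | 9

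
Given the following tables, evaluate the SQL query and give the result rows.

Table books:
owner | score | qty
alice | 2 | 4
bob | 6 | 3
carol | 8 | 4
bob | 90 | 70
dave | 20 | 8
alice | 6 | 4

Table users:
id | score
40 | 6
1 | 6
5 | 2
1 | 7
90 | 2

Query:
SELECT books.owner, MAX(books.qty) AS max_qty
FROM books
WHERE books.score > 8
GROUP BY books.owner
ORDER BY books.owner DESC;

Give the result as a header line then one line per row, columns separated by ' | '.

After WHERE (2 rows):
books.owner | books.score | books.qty
bob | 90 | 70
dave | 20 | 8
After GROUP BY (2 rows):
books.owner | max_qty
bob | 70
dave | 8
After ORDER BY (2 rows):
books.owner | max_qty
dave | 8
bob | 70

== RESULT ==
books.owner | max_qty
dave | 8
bob | 70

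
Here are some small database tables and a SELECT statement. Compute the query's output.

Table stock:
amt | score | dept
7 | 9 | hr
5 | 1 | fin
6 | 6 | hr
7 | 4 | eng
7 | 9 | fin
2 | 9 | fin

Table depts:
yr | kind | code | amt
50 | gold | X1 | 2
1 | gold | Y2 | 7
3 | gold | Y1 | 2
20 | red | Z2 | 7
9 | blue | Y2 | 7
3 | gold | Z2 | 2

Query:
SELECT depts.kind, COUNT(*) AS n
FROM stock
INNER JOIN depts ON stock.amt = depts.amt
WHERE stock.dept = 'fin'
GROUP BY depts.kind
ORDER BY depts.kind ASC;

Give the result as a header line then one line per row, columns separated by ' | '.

After JOIN depts (12 rows):
stock.amt | stock.score | stock.dept | depts.yr | depts.kind | depts.code | depts.amt
7 | 9 | hr | 1 | gold | Y2 | 7
7 | 9 | hr | 20 | red | Z2 | 7
7 | 9 | hr | 9 | blue | Y2 | 7
7 | 4 | eng | 1 | gold | Y2 | 7
7 | 4 | eng | 20 | red | Z2 | 7
7 | 4 | eng | 9 | blue | Y2 | 7
7 | 9 | fin | 1 | gold | Y2 | 7
7 | 9 | fin | 20 | red | Z2 | 7
7 | 9 | fin | 9 | blue | Y2 | 7
2 | 9 | fin | 50 | gold | X1 | 2
2 | 9 | fin | 3 | gold | Y1 | 2
2 | 9 | fin | 3 | gold | Z2 | 2
After WHERE (6 rows):
stock.amt | stock.score | stock.dept | depts.yr | depts.kind | depts.code | depts.amt
7 | 9 | fin | 1 | gold | Y2 | 7
7 | 9 | fin | 20 | red | Z2 | 7
7 | 9 | fin | 9 | blue | Y2 | 7
2 | 9 | fin | 50 | gold | X1 | 2
2 | 9 | fin | 3 | gold | Y1 | 2
2 | 9 | fin | 3 | gold | Z2 | 2
After GROUP BY (3 rows):
depts.kind | n
gold | 4
red | 1
blue | 1
After ORDER BY (3 rows):
depts.kind | n
blue | 1
gold | 4
red | 1

== RESULT ==
depts.kind | n
blue | 1
gold | 4
red | 1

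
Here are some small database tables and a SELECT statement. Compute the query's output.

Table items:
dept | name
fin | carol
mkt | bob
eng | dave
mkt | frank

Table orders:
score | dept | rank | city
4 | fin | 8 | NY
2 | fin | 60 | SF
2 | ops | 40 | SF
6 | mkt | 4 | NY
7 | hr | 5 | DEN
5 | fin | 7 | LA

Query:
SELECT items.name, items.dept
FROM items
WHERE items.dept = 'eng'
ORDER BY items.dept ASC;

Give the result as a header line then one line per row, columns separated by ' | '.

After WHERE (1 rows):
items.dept | items.name
eng | dave
After SELECT (1 rows):
items.name | items.dept
dave | eng
After ORDER BY (1 rows):
items.name | items.dept
dave | eng

== RESULT ==
items.name | items.dept
dave | eng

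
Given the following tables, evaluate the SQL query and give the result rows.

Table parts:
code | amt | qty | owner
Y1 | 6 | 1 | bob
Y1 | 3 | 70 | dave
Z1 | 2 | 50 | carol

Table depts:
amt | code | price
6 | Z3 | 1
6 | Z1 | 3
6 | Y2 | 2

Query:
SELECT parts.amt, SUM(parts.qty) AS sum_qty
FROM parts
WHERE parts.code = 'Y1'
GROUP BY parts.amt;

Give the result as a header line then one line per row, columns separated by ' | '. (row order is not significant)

== RESULT ==
parts.amt | sum_qty
6 | 1
3 | 70

Derivation:
After WHERE (2 rows):
parts.code | parts.amt | parts.qty | parts.owner
Y1 | 6 | 1 | bob
Y1 | 3 | 70 | dave
After GROUP BY (2 rows):
parts.amt | sum_qty
6 | 1
3 | 70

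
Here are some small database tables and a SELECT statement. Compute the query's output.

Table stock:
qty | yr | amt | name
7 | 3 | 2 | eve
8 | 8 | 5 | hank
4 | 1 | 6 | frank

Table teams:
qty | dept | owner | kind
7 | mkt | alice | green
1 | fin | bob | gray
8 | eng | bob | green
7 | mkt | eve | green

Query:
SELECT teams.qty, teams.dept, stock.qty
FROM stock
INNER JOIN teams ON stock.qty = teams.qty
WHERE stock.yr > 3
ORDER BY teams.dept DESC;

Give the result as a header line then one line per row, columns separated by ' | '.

== RESULT ==
teams.qty | teams.dept | stock.qty
8 | eng | 8

Derivation:
After JOIN teams (3 rows):
stock.qty | stock.yr | stock.amt | stock.name | teams.qty | teams.dept | teams.owner | teams.kind
7 | 3 | 2 | eve | 7 | mkt | alice | green
7 | 3 | 2 | eve | 7 | mkt | eve | green
8 | 8 | 5 | hank | 8 | eng | bob | green
After WHERE (1 rows):
stock.qty | stock.yr | stock.amt | stock.name | teams.qty | teams.dept | teams.owner | teams.kind
8 | 8 | 5 | hank | 8 | eng | bob | green
After SELECT (1 rows):
teams.qty | teams.dept | stock.qty
8 | eng | 8
After ORDER BY (1 rows):
teams.qty | teams.dept | stock.qty
8 | eng | 8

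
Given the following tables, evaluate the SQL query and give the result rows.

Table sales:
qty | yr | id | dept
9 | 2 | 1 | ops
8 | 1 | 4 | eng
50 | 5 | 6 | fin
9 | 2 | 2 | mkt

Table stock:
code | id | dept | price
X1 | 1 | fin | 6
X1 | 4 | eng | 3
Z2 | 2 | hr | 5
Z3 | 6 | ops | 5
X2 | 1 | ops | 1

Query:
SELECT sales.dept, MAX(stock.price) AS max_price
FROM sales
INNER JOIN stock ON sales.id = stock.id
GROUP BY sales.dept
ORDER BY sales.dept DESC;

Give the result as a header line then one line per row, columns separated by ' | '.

== RESULT ==
sales.dept | max_price
ops | 6
mkt | 5
fin | 5
eng | 3

Derivation:
After JOIN stock (5 rows):
sales.qty | sales.yr | sales.id | sales.dept | stock.code | stock.id | stock.dept | stock.price
9 | 2 | 1 | ops | X1 | 1 | fin | 6
9 | 2 | 1 | ops | X2 | 1 | ops | 1
8 | 1 | 4 | eng | X1 | 4 | eng | 3
50 | 5 | 6 | fin | Z3 | 6 | ops | 5
9 | 2 | 2 | mkt | Z2 | 2 | hr | 5
After GROUP BY (4 rows):
sales.dept | max_price
ops | 6
eng | 3
fin | 5
mkt | 5
After ORDER BY (4 rows):
sales.dept | max_price
ops | 6
mkt | 5
fin | 5
eng | 3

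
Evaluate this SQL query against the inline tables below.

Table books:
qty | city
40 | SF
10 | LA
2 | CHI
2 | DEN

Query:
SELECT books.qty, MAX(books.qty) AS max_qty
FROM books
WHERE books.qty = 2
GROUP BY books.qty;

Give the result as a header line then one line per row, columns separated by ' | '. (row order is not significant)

== RESULT ==
books.qty | max_qty
2 | 2

Derivation:
After WHERE (2 rows):
books.qty | books.city
2 | CHI
2 | DEN
After GROUP BY (1 rows):
books.qty | max_qty
2 | 2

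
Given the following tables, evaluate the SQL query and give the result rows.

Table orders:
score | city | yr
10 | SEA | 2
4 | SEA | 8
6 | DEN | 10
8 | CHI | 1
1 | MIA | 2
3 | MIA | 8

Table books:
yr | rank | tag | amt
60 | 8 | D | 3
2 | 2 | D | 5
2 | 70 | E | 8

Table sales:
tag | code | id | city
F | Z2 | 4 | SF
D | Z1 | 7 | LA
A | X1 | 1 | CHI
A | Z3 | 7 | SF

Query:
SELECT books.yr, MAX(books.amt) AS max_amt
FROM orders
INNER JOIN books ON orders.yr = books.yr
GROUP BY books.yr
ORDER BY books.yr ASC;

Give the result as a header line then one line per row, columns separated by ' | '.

== RESULT ==
books.yr | max_amt
2 | 8

Derivation:
After JOIN books (4 rows):
orders.score | orders.city | orders.yr | books.yr | books.rank | books.tag | books.amt
10 | SEA | 2 | 2 | 2 | D | 5
10 | SEA | 2 | 2 | 70 | E | 8
1 | MIA | 2 | 2 | 2 | D | 5
1 | MIA | 2 | 2 | 70 | E | 8
After GROUP BY (1 rows):
books.yr | max_amt
2 | 8
After ORDER BY (1 rows):
books.yr | max_amt
2 | 8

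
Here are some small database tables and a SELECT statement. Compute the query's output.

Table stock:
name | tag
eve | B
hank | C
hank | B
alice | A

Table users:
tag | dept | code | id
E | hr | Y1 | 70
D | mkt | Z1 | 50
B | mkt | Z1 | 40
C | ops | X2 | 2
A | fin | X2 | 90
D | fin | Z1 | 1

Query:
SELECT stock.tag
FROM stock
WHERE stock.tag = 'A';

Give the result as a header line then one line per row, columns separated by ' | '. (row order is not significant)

== RESULT ==
stock.tag
A

Derivation:
After WHERE (1 rows):
stock.name | stock.tag
alice | A
After SELECT (1 rows):
stock.tag
A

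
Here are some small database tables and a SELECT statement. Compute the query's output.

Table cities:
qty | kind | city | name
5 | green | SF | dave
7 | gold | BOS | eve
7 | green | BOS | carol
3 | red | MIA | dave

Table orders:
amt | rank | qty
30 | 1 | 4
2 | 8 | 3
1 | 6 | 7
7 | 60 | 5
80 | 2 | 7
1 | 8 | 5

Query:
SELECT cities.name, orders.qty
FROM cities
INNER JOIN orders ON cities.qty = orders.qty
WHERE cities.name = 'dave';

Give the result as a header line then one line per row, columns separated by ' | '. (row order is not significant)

== RESULT ==
cities.name | orders.qty
dave | 5
dave | 5
dave | 3

Derivation:
After JOIN orders (7 rows):
cities.qty | cities.kind | cities.city | cities.name | orders.amt | orders.rank | orders.qty
5 | green | SF | dave | 7 | 60 | 5
5 | green | SF | dave | 1 | 8 | 5
7 | gold | BOS | eve | 1 | 6 | 7
7 | gold | BOS | eve | 80 | 2 | 7
7 | green | BOS | carol | 1 | 6 | 7
7 | green | BOS | carol | 80 | 2 | 7
3 | red | MIA | dave | 2 | 8 | 3
After WHERE (3 rows):
cities.qty | cities.kind | cities.city | cities.name | orders.amt | orders.rank | orders.qty
5 | green | SF | dave | 7 | 60 | 5
5 | green | SF | dave | 1 | 8 | 5
3 | red | MIA | dave | 2 | 8 | 3
After SELECT (3 rows):
cities.name | orders.qty
dave | 5
dave | 5
dave | 3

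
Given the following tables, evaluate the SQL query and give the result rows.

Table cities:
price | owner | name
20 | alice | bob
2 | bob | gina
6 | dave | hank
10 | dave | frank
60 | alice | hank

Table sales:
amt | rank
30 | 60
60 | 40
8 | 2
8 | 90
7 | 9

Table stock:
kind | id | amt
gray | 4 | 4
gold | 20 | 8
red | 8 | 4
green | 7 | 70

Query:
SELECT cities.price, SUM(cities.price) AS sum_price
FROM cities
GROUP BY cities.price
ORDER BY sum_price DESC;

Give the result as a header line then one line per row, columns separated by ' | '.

== RESULT ==
cities.price | sum_price
60 | 60
20 | 20
10 | 10
6 | 6
2 | 2

Derivation:
After GROUP BY (5 rows):
cities.price | sum_price
20 | 20
2 | 2
6 | 6
10 | 10
60 | 60
After ORDER BY (5 rows):
cities.price | sum_price
60 | 60
20 | 20
10 | 10
6 | 6
2 | 2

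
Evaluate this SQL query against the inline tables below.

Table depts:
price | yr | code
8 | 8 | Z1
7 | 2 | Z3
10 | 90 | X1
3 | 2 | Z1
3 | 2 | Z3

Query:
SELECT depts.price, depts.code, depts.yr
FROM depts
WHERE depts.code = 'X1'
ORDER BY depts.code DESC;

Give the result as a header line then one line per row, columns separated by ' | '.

== RESULT ==
depts.price | depts.code | depts.yr
10 | X1 | 90

Derivation:
After WHERE (1 rows):
depts.price | depts.yr | depts.code
10 | 90 | X1
After SELECT (1 rows):
depts.price | depts.code | depts.yr
10 | X1 | 90
After ORDER BY (1 rows):
depts.price | depts.code | depts.yr
10 | X1 | 90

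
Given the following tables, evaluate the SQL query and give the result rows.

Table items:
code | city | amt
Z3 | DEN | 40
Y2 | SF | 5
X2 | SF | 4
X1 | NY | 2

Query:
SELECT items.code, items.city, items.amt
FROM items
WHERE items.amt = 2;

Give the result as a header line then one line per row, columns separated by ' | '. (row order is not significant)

After WHERE (1 rows):
items.code | items.city | items.amt
X1 | NY | 2
After SELECT (1 rows):
items.code | items.city | items.amt
X1 | NY | 2

== RESULT ==
items.code | items.city | items.amt
X1 | NY | 2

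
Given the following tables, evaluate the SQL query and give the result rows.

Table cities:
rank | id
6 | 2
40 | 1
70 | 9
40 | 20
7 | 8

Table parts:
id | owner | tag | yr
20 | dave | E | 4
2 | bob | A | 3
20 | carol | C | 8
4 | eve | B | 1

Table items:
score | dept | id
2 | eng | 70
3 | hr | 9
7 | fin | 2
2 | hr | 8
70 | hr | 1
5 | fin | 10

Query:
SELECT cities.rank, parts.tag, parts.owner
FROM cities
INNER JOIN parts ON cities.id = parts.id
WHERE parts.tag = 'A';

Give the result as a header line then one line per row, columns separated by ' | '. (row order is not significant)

== RESULT ==
cities.rank | parts.tag | parts.owner
6 | A | bob

Derivation:
After JOIN parts (3 rows):
cities.rank | cities.id | parts.id | parts.owner | parts.tag | parts.yr
6 | 2 | 2 | bob | A | 3
40 | 20 | 20 | dave | E | 4
40 | 20 | 20 | carol | C | 8
After WHERE (1 rows):
cities.rank | cities.id | parts.id | parts.owner | parts.tag | parts.yr
6 | 2 | 2 | bob | A | 3
After SELECT (1 rows):
cities.rank | parts.tag | parts.owner
6 | A | bob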